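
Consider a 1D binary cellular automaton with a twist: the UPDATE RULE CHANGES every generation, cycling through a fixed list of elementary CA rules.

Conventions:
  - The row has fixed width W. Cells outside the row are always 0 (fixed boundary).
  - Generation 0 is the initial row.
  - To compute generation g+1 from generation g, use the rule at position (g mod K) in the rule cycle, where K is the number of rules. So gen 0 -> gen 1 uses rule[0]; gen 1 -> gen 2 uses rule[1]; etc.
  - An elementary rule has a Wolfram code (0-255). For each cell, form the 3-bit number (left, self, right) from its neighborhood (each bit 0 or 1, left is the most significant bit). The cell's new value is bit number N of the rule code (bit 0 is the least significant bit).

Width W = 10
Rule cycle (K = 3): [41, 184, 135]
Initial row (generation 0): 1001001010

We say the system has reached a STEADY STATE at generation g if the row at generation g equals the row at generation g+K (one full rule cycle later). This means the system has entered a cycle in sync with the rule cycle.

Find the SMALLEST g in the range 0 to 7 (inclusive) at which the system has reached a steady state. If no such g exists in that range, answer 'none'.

Gen 0: 1001001010
Gen 1 (rule 41): 0000000100
Gen 2 (rule 184): 0000000010
Gen 3 (rule 135): 1111111110
Gen 4 (rule 41): 1000000000
Gen 5 (rule 184): 0100000000
Gen 6 (rule 135): 1101111111
Gen 7 (rule 41): 1011000000
Gen 8 (rule 184): 0110100000
Gen 9 (rule 135): 1000101111
Gen 10 (rule 41): 0010011000

Answer: none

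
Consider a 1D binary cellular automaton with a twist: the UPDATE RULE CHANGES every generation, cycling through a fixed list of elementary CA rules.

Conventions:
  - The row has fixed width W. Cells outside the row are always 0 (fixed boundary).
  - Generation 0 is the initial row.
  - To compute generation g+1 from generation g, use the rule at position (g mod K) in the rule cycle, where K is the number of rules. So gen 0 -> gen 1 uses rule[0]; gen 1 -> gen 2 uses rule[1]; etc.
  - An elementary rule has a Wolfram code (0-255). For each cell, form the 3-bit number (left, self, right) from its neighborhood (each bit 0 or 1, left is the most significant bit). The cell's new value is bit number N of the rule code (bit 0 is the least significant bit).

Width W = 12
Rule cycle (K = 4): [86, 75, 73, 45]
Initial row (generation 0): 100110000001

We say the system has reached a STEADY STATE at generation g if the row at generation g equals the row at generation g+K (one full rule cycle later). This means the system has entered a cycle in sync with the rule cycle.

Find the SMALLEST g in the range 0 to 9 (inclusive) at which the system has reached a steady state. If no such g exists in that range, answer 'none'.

Gen 0: 100110000001
Gen 1 (rule 86): 111011000011
Gen 2 (rule 75): 101011011111
Gen 3 (rule 73): 000011010001
Gen 4 (rule 45): 111010110101
Gen 5 (rule 86): 001010010101
Gen 6 (rule 75): 110000100000
Gen 7 (rule 73): 110110001111
Gen 8 (rule 45): 101100101000
Gen 9 (rule 86): 100111101100
Gen 10 (rule 75): 001100101101
Gen 11 (rule 73): 101100001100
Gen 12 (rule 45): 111001101001
Gen 13 (rule 86): 001110101111

Answer: none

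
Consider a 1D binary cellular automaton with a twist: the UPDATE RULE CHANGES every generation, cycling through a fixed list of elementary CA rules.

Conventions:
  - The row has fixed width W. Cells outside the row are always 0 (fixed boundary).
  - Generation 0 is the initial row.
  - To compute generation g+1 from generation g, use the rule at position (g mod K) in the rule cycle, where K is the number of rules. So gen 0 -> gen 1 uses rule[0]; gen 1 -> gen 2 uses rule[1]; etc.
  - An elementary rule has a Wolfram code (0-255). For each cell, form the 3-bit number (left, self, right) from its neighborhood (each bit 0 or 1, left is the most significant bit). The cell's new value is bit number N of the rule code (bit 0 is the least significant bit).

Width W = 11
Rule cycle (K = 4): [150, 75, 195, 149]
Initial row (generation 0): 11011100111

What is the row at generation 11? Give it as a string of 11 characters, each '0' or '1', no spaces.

Gen 0: 11011100111
Gen 1 (rule 150): 00001011010
Gen 2 (rule 75): 11110011000
Gen 3 (rule 195): 01110101011
Gen 4 (rule 149): 00100101000
Gen 5 (rule 150): 01111101100
Gen 6 (rule 75): 11000101101
Gen 7 (rule 195): 01011000100
Gen 8 (rule 149): 01000110111
Gen 9 (rule 150): 11101000010
Gen 10 (rule 75): 10100011100
Gen 11 (rule 195): 00001101101

Answer: 00001101101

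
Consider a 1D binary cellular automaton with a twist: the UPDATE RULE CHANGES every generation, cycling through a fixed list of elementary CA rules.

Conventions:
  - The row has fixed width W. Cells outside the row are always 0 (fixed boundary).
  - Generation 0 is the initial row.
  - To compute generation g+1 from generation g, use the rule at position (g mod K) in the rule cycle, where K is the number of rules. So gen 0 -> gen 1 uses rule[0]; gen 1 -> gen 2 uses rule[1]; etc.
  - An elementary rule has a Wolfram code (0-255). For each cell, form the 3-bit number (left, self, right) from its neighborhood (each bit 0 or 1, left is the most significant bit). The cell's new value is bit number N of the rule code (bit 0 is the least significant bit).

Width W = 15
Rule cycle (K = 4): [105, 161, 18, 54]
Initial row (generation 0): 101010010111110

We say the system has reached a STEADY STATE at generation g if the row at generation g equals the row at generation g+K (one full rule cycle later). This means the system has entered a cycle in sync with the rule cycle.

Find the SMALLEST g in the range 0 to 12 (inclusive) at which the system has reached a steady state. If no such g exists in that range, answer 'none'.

Gen 0: 101010010111110
Gen 1 (rule 105): 010100001100010
Gen 2 (rule 161): 001001100001000
Gen 3 (rule 18): 010110010010100
Gen 4 (rule 54): 111001111111110
Gen 5 (rule 105): 101001000000010
Gen 6 (rule 161): 010000011111000
Gen 7 (rule 18): 101000100000100
Gen 8 (rule 54): 111101110001110
Gen 9 (rule 105): 100111010101010
Gen 10 (rule 161): 000010101010100
Gen 11 (rule 18): 000100000000010
Gen 12 (rule 54): 001110000000111
Gen 13 (rule 105): 101010111110101
Gen 14 (rule 161): 010101011101010
Gen 15 (rule 18): 100000000000001
Gen 16 (rule 54): 110000000000011

Answer: none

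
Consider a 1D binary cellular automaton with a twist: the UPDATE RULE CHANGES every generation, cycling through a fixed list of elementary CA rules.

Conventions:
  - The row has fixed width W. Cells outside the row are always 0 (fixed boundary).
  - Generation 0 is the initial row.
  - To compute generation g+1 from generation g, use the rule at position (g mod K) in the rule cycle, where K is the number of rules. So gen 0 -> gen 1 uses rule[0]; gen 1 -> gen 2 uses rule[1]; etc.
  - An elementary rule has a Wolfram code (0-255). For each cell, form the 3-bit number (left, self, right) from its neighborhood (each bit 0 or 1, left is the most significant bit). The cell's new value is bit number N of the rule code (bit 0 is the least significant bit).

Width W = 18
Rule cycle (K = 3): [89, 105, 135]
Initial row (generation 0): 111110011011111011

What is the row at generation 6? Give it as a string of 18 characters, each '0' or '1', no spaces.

Gen 0: 111110011011111011
Gen 1 (rule 89): 100011011010001011
Gen 2 (rule 105): 001011111100100111
Gen 3 (rule 135): 111001111001101010
Gen 4 (rule 89): 101101001101100001
Gen 5 (rule 105): 011110001111101100
Gen 6 (rule 135): 101100110111000001

Answer: 101100110111000001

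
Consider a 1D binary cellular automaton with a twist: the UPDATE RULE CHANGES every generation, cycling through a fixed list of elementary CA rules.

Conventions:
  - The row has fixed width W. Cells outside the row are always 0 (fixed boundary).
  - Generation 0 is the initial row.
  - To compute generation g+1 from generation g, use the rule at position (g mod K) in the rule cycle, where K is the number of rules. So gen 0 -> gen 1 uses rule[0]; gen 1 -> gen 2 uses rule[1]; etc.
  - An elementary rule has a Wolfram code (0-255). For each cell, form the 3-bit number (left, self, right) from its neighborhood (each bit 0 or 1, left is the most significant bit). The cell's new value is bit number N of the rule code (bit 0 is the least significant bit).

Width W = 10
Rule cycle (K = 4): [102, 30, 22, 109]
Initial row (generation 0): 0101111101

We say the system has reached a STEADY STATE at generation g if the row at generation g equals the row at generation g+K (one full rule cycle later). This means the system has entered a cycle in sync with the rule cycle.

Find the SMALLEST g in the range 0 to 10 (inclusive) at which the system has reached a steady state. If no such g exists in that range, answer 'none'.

Answer: none

Derivation:
Gen 0: 0101111101
Gen 1 (rule 102): 1110000111
Gen 2 (rule 30): 1001001100
Gen 3 (rule 22): 1111110010
Gen 4 (rule 109): 1000010010
Gen 5 (rule 102): 1000110110
Gen 6 (rule 30): 1101100101
Gen 7 (rule 22): 0000011101
Gen 8 (rule 109): 1111010111
Gen 9 (rule 102): 0001111001
Gen 10 (rule 30): 0011000111
Gen 11 (rule 22): 0100101000
Gen 12 (rule 109): 0100111011
Gen 13 (rule 102): 1101001101
Gen 14 (rule 30): 1001111001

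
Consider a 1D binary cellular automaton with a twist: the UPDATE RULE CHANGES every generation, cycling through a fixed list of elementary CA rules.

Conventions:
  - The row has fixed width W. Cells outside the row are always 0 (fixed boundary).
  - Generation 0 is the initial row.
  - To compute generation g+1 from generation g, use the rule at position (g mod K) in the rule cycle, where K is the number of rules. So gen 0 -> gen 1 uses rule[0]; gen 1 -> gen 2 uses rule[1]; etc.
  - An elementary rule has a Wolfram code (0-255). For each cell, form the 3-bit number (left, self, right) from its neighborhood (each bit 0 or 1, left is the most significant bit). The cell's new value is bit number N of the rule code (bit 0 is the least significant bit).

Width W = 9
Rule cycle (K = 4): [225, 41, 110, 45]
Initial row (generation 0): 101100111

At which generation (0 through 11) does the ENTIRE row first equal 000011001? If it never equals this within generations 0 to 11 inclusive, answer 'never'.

Answer: never

Derivation:
Gen 0: 101100111
Gen 1 (rule 225): 010100011
Gen 2 (rule 41): 001001010
Gen 3 (rule 110): 011011110
Gen 4 (rule 45): 010110000
Gen 5 (rule 225): 001010111
Gen 6 (rule 41): 100101100
Gen 7 (rule 110): 101111100
Gen 8 (rule 45): 111000001
Gen 9 (rule 225): 011011100
Gen 10 (rule 41): 010110001
Gen 11 (rule 110): 111110011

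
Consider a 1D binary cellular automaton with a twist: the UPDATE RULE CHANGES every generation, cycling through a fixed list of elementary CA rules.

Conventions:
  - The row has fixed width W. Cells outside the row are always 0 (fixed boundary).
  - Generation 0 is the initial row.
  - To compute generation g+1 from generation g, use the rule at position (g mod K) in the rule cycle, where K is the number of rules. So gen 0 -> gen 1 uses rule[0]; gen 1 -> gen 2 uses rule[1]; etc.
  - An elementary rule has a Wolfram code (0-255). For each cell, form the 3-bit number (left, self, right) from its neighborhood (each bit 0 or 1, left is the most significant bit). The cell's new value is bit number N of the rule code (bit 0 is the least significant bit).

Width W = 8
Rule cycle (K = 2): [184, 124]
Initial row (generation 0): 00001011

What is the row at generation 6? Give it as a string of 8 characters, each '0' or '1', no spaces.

Answer: 00000111

Derivation:
Gen 0: 00001011
Gen 1 (rule 184): 00000110
Gen 2 (rule 124): 00000111
Gen 3 (rule 184): 00000110
Gen 4 (rule 124): 00000111
Gen 5 (rule 184): 00000110
Gen 6 (rule 124): 00000111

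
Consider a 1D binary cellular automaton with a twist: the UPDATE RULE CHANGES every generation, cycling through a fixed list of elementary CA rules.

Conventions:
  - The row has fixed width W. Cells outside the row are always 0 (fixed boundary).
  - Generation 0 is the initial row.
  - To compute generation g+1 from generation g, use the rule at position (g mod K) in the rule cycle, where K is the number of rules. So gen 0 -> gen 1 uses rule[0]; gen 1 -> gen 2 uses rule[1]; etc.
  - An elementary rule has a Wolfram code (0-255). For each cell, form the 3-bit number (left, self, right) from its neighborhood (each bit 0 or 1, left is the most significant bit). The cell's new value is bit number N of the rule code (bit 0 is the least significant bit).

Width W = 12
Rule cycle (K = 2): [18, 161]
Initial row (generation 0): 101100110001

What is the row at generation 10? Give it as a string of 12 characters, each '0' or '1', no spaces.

Answer: 100100100100

Derivation:
Gen 0: 101100110001
Gen 1 (rule 18): 000011001010
Gen 2 (rule 161): 111000000100
Gen 3 (rule 18): 000100001010
Gen 4 (rule 161): 110001100100
Gen 5 (rule 18): 001010011010
Gen 6 (rule 161): 100100000100
Gen 7 (rule 18): 011010001010
Gen 8 (rule 161): 000100100100
Gen 9 (rule 18): 001011011010
Gen 10 (rule 161): 100100100100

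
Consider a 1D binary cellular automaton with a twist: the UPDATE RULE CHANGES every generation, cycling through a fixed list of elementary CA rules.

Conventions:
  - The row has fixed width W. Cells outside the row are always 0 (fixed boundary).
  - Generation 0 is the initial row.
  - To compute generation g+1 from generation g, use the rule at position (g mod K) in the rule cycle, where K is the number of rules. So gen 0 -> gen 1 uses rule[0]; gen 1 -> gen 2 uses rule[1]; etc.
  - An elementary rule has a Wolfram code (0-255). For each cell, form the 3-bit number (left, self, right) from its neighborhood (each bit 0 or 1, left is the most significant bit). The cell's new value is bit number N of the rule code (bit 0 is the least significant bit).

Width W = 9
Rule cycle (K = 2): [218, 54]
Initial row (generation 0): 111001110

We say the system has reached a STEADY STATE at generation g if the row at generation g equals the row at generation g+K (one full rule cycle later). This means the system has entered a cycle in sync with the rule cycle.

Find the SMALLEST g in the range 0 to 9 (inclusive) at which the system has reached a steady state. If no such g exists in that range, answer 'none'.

Gen 0: 111001110
Gen 1 (rule 218): 111111111
Gen 2 (rule 54): 000000000
Gen 3 (rule 218): 000000000
Gen 4 (rule 54): 000000000
Gen 5 (rule 218): 000000000
Gen 6 (rule 54): 000000000
Gen 7 (rule 218): 000000000
Gen 8 (rule 54): 000000000
Gen 9 (rule 218): 000000000
Gen 10 (rule 54): 000000000
Gen 11 (rule 218): 000000000

Answer: 2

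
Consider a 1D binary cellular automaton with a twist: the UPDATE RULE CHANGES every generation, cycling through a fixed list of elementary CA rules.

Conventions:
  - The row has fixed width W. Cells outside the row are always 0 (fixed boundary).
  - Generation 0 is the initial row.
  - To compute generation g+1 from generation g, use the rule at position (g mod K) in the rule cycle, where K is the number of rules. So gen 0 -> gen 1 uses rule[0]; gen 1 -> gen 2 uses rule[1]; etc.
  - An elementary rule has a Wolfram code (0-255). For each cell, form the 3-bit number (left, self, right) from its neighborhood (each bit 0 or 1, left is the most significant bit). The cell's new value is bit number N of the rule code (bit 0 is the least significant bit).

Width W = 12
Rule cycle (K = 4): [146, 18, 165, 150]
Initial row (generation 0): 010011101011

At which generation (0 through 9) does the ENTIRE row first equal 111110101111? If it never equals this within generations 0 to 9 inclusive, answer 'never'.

Gen 0: 010011101011
Gen 1 (rule 146): 101101000000
Gen 2 (rule 18): 000000100000
Gen 3 (rule 165): 111110101111
Gen 4 (rule 150): 011100100110
Gen 5 (rule 146): 101011011001
Gen 6 (rule 18): 000000000110
Gen 7 (rule 165): 111111110000
Gen 8 (rule 150): 011111101000
Gen 9 (rule 146): 101111000100

Answer: 3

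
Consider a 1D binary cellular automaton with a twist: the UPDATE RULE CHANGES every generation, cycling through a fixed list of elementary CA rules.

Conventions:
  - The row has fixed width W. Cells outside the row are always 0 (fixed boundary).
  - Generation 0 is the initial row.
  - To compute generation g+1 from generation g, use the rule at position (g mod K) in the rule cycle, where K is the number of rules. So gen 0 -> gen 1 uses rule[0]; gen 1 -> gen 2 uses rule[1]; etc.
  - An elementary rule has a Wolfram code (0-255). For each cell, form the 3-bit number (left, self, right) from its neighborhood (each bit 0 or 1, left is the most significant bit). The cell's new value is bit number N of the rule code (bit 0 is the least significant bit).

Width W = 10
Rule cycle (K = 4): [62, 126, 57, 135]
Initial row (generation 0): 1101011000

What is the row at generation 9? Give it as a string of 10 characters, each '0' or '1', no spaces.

Answer: 1101101111

Derivation:
Gen 0: 1101011000
Gen 1 (rule 62): 1011110100
Gen 2 (rule 126): 1110011110
Gen 3 (rule 57): 1001010001
Gen 4 (rule 135): 1011010111
Gen 5 (rule 62): 1110111100
Gen 6 (rule 126): 1011100110
Gen 7 (rule 57): 0110010101
Gen 8 (rule 135): 1000110101
Gen 9 (rule 62): 1101101111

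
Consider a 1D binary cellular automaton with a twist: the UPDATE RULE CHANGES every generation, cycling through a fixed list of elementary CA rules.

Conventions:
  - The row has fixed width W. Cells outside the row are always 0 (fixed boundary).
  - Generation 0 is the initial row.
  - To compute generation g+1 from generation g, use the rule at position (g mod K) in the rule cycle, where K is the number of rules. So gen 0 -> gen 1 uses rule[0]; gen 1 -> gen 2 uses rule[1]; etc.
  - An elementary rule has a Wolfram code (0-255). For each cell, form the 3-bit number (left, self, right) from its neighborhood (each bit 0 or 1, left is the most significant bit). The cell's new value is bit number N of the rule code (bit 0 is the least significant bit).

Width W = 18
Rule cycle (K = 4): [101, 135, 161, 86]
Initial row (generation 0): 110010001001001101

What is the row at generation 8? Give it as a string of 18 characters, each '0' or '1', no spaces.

Gen 0: 110010001001001101
Gen 1 (rule 101): 010010101001000111
Gen 2 (rule 135): 110110101011011010
Gen 3 (rule 161): 001001010100100100
Gen 4 (rule 86): 011111010111111110
Gen 5 (rule 101): 000001111000000010
Gen 6 (rule 135): 111110110011111110
Gen 7 (rule 161): 011101000001111100
Gen 8 (rule 86): 100101100010000110

Answer: 100101100010000110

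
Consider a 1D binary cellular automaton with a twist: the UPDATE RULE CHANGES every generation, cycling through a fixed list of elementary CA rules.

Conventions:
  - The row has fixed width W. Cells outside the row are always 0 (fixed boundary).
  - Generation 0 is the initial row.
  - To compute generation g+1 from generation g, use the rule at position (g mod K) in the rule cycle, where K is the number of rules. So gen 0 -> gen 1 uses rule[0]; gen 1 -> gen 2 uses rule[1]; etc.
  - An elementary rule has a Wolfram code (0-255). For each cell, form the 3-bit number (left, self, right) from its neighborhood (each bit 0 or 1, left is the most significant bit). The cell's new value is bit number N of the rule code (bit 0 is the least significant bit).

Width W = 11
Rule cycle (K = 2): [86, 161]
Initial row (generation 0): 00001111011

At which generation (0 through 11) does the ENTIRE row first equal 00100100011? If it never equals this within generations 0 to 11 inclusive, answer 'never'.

Answer: 8

Derivation:
Gen 0: 00001111011
Gen 1 (rule 86): 00010001001
Gen 2 (rule 161): 11000100000
Gen 3 (rule 86): 01101110000
Gen 4 (rule 161): 00010100111
Gen 5 (rule 86): 00110111001
Gen 6 (rule 161): 10001010000
Gen 7 (rule 86): 11011011000
Gen 8 (rule 161): 00100100011
Gen 9 (rule 86): 01111110101
Gen 10 (rule 161): 00111101010
Gen 11 (rule 86): 01000101011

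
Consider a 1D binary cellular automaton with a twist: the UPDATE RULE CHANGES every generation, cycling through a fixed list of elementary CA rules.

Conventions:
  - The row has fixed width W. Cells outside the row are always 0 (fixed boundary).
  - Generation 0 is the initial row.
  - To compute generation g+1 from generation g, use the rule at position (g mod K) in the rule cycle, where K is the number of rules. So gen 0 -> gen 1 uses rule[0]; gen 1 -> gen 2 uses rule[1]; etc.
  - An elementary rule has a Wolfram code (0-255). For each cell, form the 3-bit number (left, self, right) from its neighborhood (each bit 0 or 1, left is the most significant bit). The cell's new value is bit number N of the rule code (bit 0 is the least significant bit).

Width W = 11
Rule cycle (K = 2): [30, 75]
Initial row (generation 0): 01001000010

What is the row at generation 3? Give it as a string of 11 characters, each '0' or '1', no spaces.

Gen 0: 01001000010
Gen 1 (rule 30): 11111100111
Gen 2 (rule 75): 10000101101
Gen 3 (rule 30): 11001101001

Answer: 11001101001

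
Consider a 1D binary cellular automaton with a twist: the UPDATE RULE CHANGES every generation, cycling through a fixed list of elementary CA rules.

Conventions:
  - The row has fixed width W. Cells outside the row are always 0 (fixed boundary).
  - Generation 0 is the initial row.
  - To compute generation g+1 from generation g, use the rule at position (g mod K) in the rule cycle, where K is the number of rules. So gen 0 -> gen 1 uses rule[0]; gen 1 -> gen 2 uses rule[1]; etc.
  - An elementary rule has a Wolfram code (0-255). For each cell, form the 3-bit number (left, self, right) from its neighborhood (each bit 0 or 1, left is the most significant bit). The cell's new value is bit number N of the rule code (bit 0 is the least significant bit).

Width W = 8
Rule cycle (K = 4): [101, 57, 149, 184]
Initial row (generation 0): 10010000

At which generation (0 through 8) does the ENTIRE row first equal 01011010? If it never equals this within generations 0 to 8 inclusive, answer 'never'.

Gen 0: 10010000
Gen 1 (rule 101): 10010111
Gen 2 (rule 57): 01001100
Gen 3 (rule 149): 01100011
Gen 4 (rule 184): 01010010
Gen 5 (rule 101): 01110010
Gen 6 (rule 57): 01001001
Gen 7 (rule 149): 01101101
Gen 8 (rule 184): 01011010

Answer: 8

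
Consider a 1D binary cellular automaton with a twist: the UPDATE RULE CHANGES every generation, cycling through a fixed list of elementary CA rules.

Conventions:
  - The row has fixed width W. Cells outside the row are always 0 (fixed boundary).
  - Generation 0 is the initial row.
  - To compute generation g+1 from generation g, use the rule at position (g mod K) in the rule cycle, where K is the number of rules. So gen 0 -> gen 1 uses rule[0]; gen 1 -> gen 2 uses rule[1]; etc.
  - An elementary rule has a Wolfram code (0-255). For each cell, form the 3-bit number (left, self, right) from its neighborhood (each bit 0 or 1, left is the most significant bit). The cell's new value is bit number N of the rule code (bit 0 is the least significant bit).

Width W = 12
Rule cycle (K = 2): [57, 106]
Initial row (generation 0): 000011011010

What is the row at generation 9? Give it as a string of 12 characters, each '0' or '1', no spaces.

Gen 0: 000011011010
Gen 1 (rule 57): 111010110101
Gen 2 (rule 106): 101101111010
Gen 3 (rule 57): 011011000101
Gen 4 (rule 106): 111111001010
Gen 5 (rule 57): 100000100101
Gen 6 (rule 106): 000001001010
Gen 7 (rule 57): 111100100101
Gen 8 (rule 106): 100101001010
Gen 9 (rule 57): 010010100101

Answer: 010010100101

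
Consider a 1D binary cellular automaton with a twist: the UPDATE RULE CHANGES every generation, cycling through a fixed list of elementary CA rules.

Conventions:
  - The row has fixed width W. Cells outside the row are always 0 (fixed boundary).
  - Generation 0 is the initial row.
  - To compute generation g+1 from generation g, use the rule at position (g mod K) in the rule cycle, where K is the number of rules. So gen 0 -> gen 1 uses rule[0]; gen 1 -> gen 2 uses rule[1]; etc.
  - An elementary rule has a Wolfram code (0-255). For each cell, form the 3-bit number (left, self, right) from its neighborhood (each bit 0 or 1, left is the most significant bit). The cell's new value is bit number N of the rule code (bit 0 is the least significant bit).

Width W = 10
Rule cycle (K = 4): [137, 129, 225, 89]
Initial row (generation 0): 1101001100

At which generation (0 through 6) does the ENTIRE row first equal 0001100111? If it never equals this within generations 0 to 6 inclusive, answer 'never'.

Gen 0: 1101001100
Gen 1 (rule 137): 1000001001
Gen 2 (rule 129): 0011100000
Gen 3 (rule 225): 1001101111
Gen 4 (rule 89): 0101101001
Gen 5 (rule 137): 0001000000
Gen 6 (rule 129): 1100011111

Answer: never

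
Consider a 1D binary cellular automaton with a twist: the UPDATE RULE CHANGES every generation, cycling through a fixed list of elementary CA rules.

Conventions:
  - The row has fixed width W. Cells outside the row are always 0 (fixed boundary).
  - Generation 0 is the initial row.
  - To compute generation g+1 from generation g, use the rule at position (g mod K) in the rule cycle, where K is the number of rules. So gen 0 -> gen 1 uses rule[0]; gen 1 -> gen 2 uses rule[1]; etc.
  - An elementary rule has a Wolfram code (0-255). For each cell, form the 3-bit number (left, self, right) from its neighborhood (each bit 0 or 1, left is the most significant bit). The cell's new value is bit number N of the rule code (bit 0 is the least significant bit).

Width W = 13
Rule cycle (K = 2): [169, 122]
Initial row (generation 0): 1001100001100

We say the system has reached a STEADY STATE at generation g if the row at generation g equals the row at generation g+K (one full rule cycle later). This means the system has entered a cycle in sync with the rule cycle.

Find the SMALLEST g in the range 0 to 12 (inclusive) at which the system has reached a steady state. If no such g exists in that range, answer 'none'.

Gen 0: 1001100001100
Gen 1 (rule 169): 0001001101001
Gen 2 (rule 122): 0010111110110
Gen 3 (rule 169): 1001111101100
Gen 4 (rule 122): 0111000111110
Gen 5 (rule 169): 0110010111100
Gen 6 (rule 122): 1111101100110
Gen 7 (rule 169): 1111011000100
Gen 8 (rule 122): 1001111101010
Gen 9 (rule 169): 0001111010100
Gen 10 (rule 122): 0011001101010
Gen 11 (rule 169): 1010001010100
Gen 12 (rule 122): 0101010101010
Gen 13 (rule 169): 0010101010100
Gen 14 (rule 122): 0101010101010

Answer: 12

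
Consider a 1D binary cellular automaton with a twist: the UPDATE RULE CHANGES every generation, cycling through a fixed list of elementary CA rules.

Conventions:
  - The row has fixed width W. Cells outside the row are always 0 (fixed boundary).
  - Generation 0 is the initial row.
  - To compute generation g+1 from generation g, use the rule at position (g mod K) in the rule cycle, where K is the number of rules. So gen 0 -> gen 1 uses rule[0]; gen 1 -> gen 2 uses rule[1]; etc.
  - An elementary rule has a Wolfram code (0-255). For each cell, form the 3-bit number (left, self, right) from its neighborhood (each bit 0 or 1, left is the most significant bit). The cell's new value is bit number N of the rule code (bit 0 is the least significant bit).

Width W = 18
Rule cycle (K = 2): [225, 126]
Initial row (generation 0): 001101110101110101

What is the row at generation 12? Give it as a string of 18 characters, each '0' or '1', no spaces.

Gen 0: 001101110101110101
Gen 1 (rule 225): 100110111010111010
Gen 2 (rule 126): 111111101111101111
Gen 3 (rule 225): 011111110111110111
Gen 4 (rule 126): 110000011100011101
Gen 5 (rule 225): 010111001101001110
Gen 6 (rule 126): 111101111111111011
Gen 7 (rule 225): 011110111111111101
Gen 8 (rule 126): 110011100000000111
Gen 9 (rule 225): 010001101111110011
Gen 10 (rule 126): 111011111000011111
Gen 11 (rule 225): 011101111011001111
Gen 12 (rule 126): 110111001111111001

Answer: 110111001111111001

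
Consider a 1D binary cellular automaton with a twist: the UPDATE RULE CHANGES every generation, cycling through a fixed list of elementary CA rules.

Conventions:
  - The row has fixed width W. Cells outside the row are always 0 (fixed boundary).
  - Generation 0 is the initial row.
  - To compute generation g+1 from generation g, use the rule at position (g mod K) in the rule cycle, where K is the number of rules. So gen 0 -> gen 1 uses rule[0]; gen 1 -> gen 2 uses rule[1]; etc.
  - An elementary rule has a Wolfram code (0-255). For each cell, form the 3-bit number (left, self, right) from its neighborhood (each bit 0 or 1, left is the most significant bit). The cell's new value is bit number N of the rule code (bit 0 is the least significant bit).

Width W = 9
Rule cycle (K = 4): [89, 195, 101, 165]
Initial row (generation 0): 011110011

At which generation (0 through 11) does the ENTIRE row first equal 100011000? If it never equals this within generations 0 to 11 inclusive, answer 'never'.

Gen 0: 011110011
Gen 1 (rule 89): 010011011
Gen 2 (rule 195): 100101001
Gen 3 (rule 101): 100111001
Gen 4 (rule 165): 100010001
Gen 5 (rule 89): 011001100
Gen 6 (rule 195): 101010101
Gen 7 (rule 101): 111111111
Gen 8 (rule 165): 011111110
Gen 9 (rule 89): 010000011
Gen 10 (rule 195): 100111101
Gen 11 (rule 101): 100000111

Answer: never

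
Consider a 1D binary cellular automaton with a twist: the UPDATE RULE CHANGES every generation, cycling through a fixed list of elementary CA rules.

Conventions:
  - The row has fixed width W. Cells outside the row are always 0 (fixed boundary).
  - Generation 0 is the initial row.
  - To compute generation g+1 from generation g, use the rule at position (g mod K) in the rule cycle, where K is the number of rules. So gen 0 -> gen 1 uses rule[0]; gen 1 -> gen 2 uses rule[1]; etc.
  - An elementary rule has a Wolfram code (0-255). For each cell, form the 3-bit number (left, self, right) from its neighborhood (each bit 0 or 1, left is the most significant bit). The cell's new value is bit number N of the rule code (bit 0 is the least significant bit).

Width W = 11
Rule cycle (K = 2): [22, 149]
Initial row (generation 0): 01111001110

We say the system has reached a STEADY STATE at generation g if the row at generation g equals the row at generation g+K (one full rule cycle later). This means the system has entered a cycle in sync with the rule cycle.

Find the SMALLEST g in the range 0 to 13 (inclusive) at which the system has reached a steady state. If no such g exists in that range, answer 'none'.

Answer: 7

Derivation:
Gen 0: 01111001110
Gen 1 (rule 22): 10000110001
Gen 2 (rule 149): 11110001101
Gen 3 (rule 22): 00001010001
Gen 4 (rule 149): 11101011101
Gen 5 (rule 22): 00001000001
Gen 6 (rule 149): 11101111101
Gen 7 (rule 22): 00000000001
Gen 8 (rule 149): 11111111101
Gen 9 (rule 22): 00000000001
Gen 10 (rule 149): 11111111101
Gen 11 (rule 22): 00000000001
Gen 12 (rule 149): 11111111101
Gen 13 (rule 22): 00000000001
Gen 14 (rule 149): 11111111101
Gen 15 (rule 22): 00000000001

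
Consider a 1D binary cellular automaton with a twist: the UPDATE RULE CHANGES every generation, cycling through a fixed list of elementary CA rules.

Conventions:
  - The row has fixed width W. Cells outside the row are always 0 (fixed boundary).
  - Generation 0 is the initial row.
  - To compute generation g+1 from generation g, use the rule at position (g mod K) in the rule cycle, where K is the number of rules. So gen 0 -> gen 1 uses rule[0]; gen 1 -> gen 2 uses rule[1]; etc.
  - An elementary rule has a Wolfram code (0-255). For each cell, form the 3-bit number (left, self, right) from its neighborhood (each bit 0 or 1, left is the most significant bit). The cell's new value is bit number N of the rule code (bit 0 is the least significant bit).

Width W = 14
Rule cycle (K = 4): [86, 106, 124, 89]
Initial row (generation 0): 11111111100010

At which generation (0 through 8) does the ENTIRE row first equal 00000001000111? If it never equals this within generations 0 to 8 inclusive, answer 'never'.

Answer: 3

Derivation:
Gen 0: 11111111100010
Gen 1 (rule 86): 00000000110111
Gen 2 (rule 106): 00000001111101
Gen 3 (rule 124): 00000001000111
Gen 4 (rule 89): 11111100110101
Gen 5 (rule 86): 00000111010101
Gen 6 (rule 106): 00001101101010
Gen 7 (rule 124): 00001111111111
Gen 8 (rule 89): 11101000000001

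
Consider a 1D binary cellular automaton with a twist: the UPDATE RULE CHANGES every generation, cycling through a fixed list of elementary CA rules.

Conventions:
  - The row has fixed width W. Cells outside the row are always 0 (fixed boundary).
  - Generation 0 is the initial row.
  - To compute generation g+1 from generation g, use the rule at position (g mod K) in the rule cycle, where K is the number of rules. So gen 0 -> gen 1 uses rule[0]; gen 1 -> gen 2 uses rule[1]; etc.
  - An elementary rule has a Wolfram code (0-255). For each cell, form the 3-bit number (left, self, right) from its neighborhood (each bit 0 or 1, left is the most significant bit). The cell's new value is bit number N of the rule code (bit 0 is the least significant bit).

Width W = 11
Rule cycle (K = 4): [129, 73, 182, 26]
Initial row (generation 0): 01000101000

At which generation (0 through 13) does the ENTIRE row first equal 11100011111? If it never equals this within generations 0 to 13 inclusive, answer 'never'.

Answer: 10

Derivation:
Gen 0: 01000101000
Gen 1 (rule 129): 00010000011
Gen 2 (rule 73): 11000111011
Gen 3 (rule 182): 00101010100
Gen 4 (rule 26): 01000000010
Gen 5 (rule 129): 00011111000
Gen 6 (rule 73): 11010001011
Gen 7 (rule 182): 00111011100
Gen 8 (rule 26): 01100010010
Gen 9 (rule 129): 00001000000
Gen 10 (rule 73): 11100011111
Gen 11 (rule 182): 01010101110
Gen 12 (rule 26): 10000001001
Gen 13 (rule 129): 00111100000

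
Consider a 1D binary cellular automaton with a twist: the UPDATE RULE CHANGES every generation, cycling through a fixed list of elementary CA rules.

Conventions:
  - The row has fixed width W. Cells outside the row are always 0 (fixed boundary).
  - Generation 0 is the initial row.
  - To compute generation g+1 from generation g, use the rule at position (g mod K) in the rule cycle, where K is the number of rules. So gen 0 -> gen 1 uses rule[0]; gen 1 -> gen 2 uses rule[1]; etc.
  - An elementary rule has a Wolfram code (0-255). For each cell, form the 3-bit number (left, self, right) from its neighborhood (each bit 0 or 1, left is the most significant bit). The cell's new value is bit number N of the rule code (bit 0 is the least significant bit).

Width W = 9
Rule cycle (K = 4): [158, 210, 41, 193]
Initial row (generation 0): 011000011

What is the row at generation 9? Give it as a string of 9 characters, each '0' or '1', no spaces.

Gen 0: 011000011
Gen 1 (rule 158): 110100110
Gen 2 (rule 210): 010011011
Gen 3 (rule 41): 000010110
Gen 4 (rule 193): 111000010
Gen 5 (rule 158): 110100111
Gen 6 (rule 210): 010011011
Gen 7 (rule 41): 000010110
Gen 8 (rule 193): 111000010
Gen 9 (rule 158): 110100111

Answer: 110100111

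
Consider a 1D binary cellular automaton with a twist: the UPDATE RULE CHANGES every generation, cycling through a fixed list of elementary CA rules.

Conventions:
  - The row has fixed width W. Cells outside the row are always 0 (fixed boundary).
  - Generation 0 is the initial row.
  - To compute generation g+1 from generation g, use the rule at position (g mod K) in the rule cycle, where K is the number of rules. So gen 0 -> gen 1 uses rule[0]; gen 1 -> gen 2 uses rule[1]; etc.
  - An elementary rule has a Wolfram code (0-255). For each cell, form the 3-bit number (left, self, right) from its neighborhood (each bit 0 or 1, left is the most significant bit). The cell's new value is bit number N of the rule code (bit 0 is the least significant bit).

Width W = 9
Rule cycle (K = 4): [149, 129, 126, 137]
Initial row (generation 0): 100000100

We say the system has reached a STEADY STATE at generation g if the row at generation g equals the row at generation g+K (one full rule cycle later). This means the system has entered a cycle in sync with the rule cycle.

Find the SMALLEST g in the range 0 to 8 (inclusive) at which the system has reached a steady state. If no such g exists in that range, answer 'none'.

Answer: none

Derivation:
Gen 0: 100000100
Gen 1 (rule 149): 111110111
Gen 2 (rule 129): 011100010
Gen 3 (rule 126): 110110111
Gen 4 (rule 137): 100100110
Gen 5 (rule 149): 110110001
Gen 6 (rule 129): 000000100
Gen 7 (rule 126): 000001110
Gen 8 (rule 137): 111101100
Gen 9 (rule 149): 011000011
Gen 10 (rule 129): 000011000
Gen 11 (rule 126): 000111100
Gen 12 (rule 137): 110111001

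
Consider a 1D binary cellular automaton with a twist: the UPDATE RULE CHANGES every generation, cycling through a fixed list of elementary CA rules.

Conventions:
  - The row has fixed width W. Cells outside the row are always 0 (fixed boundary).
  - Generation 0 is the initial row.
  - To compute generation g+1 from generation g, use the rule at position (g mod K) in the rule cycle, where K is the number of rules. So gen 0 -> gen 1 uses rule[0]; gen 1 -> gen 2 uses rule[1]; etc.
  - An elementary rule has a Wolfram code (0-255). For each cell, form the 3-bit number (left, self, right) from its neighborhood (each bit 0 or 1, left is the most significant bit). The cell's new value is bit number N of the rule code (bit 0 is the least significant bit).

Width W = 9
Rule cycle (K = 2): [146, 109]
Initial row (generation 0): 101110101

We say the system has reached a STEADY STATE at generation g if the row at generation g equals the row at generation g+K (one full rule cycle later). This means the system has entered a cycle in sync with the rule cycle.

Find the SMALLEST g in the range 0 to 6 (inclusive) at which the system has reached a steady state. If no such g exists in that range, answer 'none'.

Answer: none

Derivation:
Gen 0: 101110101
Gen 1 (rule 146): 000100000
Gen 2 (rule 109): 110101111
Gen 3 (rule 146): 000000110
Gen 4 (rule 109): 111110110
Gen 5 (rule 146): 011100001
Gen 6 (rule 109): 010101101
Gen 7 (rule 146): 100000000
Gen 8 (rule 109): 101111111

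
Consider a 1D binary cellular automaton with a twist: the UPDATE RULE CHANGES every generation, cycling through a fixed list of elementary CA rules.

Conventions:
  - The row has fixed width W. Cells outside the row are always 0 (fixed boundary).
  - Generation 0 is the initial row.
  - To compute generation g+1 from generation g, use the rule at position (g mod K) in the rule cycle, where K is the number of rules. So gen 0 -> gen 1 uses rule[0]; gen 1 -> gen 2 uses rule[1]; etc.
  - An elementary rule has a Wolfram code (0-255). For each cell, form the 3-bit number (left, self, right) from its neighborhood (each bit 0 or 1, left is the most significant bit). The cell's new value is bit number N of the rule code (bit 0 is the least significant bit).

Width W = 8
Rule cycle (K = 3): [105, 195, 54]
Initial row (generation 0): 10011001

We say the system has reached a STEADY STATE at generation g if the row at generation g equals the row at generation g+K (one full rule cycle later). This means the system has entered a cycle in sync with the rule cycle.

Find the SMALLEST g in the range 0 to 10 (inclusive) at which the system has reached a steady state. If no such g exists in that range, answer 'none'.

Gen 0: 10011001
Gen 1 (rule 105): 00011000
Gen 2 (rule 195): 11101011
Gen 3 (rule 54): 00011100
Gen 4 (rule 105): 11010101
Gen 5 (rule 195): 01000000
Gen 6 (rule 54): 11100000
Gen 7 (rule 105): 10101111
Gen 8 (rule 195): 00000111
Gen 9 (rule 54): 00001000
Gen 10 (rule 105): 11100011
Gen 11 (rule 195): 01101101
Gen 12 (rule 54): 10010011
Gen 13 (rule 105): 00000011

Answer: none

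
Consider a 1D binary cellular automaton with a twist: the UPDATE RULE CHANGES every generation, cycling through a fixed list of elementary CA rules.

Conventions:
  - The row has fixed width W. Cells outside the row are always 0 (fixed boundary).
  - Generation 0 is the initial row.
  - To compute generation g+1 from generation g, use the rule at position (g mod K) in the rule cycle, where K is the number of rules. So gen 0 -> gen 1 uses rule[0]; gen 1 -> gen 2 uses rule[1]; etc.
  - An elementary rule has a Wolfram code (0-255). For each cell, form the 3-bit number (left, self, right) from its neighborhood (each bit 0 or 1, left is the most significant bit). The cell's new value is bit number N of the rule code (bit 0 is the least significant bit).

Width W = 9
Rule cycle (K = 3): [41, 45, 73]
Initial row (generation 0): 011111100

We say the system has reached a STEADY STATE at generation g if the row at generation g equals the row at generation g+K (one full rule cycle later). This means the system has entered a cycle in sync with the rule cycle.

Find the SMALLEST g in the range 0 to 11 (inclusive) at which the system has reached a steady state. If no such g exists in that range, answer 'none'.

Answer: 3

Derivation:
Gen 0: 011111100
Gen 1 (rule 41): 010000001
Gen 2 (rule 45): 010111101
Gen 3 (rule 73): 000100100
Gen 4 (rule 41): 110000001
Gen 5 (rule 45): 100111101
Gen 6 (rule 73): 000100100
Gen 7 (rule 41): 110000001
Gen 8 (rule 45): 100111101
Gen 9 (rule 73): 000100100
Gen 10 (rule 41): 110000001
Gen 11 (rule 45): 100111101
Gen 12 (rule 73): 000100100
Gen 13 (rule 41): 110000001
Gen 14 (rule 45): 100111101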